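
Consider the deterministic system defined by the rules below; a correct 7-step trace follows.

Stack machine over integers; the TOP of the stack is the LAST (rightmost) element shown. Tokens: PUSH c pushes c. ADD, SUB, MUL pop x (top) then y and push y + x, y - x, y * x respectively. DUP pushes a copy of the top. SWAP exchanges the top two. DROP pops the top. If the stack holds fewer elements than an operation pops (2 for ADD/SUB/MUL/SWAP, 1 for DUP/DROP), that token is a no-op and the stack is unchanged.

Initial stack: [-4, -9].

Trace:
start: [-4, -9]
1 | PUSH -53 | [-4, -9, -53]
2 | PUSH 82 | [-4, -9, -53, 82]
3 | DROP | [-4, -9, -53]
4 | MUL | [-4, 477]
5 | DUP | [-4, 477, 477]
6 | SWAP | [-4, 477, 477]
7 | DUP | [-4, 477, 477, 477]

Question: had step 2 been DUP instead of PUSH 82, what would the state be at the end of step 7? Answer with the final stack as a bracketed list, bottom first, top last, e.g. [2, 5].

(re-executing from step 2 with the substitution; state before step 2: [-4, -9, -53])
2 | DUP | [-4, -9, -53, -53]
3 | DROP | [-4, -9, -53]
4 | MUL | [-4, 477]
5 | DUP | [-4, 477, 477]
6 | SWAP | [-4, 477, 477]
7 | DUP | [-4, 477, 477, 477]

[-4, 477, 477, 477]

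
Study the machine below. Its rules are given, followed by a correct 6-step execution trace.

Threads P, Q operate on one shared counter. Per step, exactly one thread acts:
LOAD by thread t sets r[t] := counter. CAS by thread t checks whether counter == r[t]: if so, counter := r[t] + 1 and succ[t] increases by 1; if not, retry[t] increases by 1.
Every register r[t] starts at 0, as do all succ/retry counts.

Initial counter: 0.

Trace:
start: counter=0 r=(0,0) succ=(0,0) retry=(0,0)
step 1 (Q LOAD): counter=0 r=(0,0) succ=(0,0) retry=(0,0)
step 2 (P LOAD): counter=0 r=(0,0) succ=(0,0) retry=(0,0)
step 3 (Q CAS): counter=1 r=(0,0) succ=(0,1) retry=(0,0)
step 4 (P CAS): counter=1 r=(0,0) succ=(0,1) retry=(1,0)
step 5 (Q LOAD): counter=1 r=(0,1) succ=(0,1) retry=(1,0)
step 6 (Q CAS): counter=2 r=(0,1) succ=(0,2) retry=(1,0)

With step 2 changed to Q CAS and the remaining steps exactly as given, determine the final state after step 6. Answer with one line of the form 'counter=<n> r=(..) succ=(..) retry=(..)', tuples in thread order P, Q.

counter=2 r=(0,1) succ=(0,2) retry=(1,1)

(re-executing from step 2 with the substitution; state before step 2: counter=0 r=(0,0) succ=(0,0) retry=(0,0))
step 2 (Q CAS): counter=1 r=(0,0) succ=(0,1) retry=(0,0)
step 3 (Q CAS): counter=1 r=(0,0) succ=(0,1) retry=(0,1)
step 4 (P CAS): counter=1 r=(0,0) succ=(0,1) retry=(1,1)
step 5 (Q LOAD): counter=1 r=(0,1) succ=(0,1) retry=(1,1)
step 6 (Q CAS): counter=2 r=(0,1) succ=(0,2) retry=(1,1)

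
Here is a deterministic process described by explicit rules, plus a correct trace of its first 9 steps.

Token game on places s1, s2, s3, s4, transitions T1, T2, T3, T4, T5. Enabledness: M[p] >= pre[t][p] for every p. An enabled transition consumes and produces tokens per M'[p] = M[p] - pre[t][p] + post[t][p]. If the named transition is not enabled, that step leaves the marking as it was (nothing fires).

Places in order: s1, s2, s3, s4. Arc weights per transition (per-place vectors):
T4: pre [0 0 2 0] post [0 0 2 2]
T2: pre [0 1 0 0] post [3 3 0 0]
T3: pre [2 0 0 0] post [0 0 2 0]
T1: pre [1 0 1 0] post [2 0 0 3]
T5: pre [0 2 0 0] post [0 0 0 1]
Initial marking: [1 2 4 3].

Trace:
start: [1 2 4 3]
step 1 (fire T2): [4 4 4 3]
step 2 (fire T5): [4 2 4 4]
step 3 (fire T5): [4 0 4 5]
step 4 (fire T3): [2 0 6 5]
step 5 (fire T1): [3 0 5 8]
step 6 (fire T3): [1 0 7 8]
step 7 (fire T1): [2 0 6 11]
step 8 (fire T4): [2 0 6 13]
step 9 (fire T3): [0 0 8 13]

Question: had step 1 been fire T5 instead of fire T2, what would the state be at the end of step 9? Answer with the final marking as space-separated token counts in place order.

(re-executing from step 1 with the substitution; state before step 1: [1 2 4 3])
step 1 (fire T5): [1 0 4 4]
step 2 (fire T5): [1 0 4 4]
step 3 (fire T5): [1 0 4 4]
step 4 (fire T3): [1 0 4 4]
step 5 (fire T1): [2 0 3 7]
step 6 (fire T3): [0 0 5 7]
step 7 (fire T1): [0 0 5 7]
step 8 (fire T4): [0 0 5 9]
step 9 (fire T3): [0 0 5 9]

0 0 5 9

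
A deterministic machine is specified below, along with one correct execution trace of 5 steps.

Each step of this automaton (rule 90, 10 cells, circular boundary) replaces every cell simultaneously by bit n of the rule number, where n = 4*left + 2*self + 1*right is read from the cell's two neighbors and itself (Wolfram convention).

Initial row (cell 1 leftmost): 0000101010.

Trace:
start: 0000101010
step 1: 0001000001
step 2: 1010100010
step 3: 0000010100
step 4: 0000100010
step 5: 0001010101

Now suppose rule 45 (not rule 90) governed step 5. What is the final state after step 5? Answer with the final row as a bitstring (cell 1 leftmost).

1110101010

(re-executing step 5 under rule 45; state before step 5: 0000100010)
step 5: 1110101010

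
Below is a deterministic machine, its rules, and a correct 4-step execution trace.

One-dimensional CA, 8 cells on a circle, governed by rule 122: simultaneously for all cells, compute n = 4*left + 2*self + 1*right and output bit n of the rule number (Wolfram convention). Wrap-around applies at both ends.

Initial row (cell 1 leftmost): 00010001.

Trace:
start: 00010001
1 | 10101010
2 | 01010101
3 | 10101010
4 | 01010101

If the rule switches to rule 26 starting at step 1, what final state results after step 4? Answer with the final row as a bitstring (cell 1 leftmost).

00000000

(re-executing steps 1..4 under rule 26; state before step 1: 00010001)
1 | 10101010
2 | 00000000
3 | 00000000
4 | 00000000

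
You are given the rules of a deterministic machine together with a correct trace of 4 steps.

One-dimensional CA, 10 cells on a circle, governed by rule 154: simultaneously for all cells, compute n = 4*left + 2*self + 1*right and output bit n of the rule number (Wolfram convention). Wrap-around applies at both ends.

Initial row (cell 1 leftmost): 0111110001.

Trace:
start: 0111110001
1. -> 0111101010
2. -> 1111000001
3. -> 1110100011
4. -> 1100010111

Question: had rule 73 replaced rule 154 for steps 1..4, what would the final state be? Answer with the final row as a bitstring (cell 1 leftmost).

0001010101

(re-executing steps 1..4 under rule 73; state before step 1: 0111110001)
1. -> 0100010100
2. -> 0001000001
3. -> 0100011100
4. -> 0001010101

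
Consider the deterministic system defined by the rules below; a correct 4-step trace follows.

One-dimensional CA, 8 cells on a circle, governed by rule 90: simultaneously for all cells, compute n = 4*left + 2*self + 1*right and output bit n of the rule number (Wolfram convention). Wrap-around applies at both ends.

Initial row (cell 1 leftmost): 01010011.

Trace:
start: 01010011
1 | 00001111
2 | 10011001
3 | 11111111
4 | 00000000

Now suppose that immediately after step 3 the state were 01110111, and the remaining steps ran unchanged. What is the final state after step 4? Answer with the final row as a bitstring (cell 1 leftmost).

state after step 3 := 01110111
4 | 01010101

01010101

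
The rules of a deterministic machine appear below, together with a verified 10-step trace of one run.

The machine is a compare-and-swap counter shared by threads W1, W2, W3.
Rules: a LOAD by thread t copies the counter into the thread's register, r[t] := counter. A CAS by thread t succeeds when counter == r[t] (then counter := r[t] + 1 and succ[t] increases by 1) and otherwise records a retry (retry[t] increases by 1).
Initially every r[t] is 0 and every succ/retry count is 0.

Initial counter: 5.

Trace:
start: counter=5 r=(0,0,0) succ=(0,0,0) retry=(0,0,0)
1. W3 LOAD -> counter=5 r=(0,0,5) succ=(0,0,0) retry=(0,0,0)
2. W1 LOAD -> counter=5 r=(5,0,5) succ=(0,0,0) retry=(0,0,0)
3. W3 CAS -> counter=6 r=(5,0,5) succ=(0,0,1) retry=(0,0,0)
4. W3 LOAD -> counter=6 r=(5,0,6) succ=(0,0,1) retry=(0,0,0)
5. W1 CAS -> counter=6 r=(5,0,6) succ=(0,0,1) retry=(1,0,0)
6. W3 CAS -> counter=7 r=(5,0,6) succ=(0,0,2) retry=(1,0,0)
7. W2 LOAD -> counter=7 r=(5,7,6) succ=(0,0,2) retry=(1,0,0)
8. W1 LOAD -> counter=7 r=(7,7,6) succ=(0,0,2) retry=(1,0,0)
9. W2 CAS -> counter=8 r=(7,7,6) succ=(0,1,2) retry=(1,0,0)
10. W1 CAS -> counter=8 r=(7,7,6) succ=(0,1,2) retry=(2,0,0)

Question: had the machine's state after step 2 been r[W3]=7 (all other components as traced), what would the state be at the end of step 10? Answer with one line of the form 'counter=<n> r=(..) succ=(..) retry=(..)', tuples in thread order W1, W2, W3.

counter=7 r=(6,6,5) succ=(1,1,0) retry=(1,0,2)

state after step 2 := counter=5 r=(5,0,7) succ=(0,0,0) retry=(0,0,0)
3. W3 CAS -> counter=5 r=(5,0,7) succ=(0,0,0) retry=(0,0,1)
4. W3 LOAD -> counter=5 r=(5,0,5) succ=(0,0,0) retry=(0,0,1)
5. W1 CAS -> counter=6 r=(5,0,5) succ=(1,0,0) retry=(0,0,1)
6. W3 CAS -> counter=6 r=(5,0,5) succ=(1,0,0) retry=(0,0,2)
7. W2 LOAD -> counter=6 r=(5,6,5) succ=(1,0,0) retry=(0,0,2)
8. W1 LOAD -> counter=6 r=(6,6,5) succ=(1,0,0) retry=(0,0,2)
9. W2 CAS -> counter=7 r=(6,6,5) succ=(1,1,0) retry=(0,0,2)
10. W1 CAS -> counter=7 r=(6,6,5) succ=(1,1,0) retry=(1,0,2)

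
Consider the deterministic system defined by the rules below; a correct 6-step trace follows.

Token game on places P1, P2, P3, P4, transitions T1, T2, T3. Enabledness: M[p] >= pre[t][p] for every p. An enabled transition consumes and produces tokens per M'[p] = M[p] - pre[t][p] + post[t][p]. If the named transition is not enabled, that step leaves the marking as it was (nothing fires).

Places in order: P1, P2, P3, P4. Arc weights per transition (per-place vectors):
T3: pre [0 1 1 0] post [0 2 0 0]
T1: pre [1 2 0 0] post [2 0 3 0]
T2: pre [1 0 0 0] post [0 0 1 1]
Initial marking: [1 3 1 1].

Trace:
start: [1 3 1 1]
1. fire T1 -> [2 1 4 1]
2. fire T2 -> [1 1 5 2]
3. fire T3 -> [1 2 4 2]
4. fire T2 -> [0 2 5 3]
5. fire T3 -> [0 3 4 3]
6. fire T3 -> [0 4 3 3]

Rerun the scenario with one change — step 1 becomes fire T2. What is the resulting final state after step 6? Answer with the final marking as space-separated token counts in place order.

0 5 0 2

(re-executing from step 1 with the substitution; state before step 1: [1 3 1 1])
1. fire T2 -> [0 3 2 2]
2. fire T2 -> [0 3 2 2]
3. fire T3 -> [0 4 1 2]
4. fire T2 -> [0 4 1 2]
5. fire T3 -> [0 5 0 2]
6. fire T3 -> [0 5 0 2]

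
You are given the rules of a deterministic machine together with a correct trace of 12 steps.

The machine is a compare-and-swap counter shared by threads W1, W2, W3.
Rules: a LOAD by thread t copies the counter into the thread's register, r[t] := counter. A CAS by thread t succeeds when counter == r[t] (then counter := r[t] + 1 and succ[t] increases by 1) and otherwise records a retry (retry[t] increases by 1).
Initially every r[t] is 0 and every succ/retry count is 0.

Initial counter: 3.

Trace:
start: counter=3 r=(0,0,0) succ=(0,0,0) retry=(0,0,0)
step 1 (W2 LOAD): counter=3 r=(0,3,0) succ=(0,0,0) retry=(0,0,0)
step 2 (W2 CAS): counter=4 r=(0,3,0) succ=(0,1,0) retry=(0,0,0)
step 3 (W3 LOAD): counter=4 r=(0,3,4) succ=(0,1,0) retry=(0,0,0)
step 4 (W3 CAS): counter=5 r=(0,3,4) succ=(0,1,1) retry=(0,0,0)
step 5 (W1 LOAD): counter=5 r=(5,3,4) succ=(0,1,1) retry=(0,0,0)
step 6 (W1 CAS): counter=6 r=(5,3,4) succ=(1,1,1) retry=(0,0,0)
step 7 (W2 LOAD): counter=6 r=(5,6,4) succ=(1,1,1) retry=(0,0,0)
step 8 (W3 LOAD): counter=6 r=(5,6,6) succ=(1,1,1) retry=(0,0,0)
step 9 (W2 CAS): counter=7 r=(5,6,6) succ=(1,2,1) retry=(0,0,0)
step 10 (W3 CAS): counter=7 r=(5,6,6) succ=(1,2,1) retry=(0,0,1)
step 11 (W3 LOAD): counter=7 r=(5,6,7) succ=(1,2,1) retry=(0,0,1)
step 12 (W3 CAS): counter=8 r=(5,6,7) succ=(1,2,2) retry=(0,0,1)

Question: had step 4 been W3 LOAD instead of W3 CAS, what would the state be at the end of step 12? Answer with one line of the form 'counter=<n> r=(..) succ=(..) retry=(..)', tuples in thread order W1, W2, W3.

(re-executing from step 4 with the substitution; state before step 4: counter=4 r=(0,3,4) succ=(0,1,0) retry=(0,0,0))
step 4 (W3 LOAD): counter=4 r=(0,3,4) succ=(0,1,0) retry=(0,0,0)
step 5 (W1 LOAD): counter=4 r=(4,3,4) succ=(0,1,0) retry=(0,0,0)
step 6 (W1 CAS): counter=5 r=(4,3,4) succ=(1,1,0) retry=(0,0,0)
step 7 (W2 LOAD): counter=5 r=(4,5,4) succ=(1,1,0) retry=(0,0,0)
step 8 (W3 LOAD): counter=5 r=(4,5,5) succ=(1,1,0) retry=(0,0,0)
step 9 (W2 CAS): counter=6 r=(4,5,5) succ=(1,2,0) retry=(0,0,0)
step 10 (W3 CAS): counter=6 r=(4,5,5) succ=(1,2,0) retry=(0,0,1)
step 11 (W3 LOAD): counter=6 r=(4,5,6) succ=(1,2,0) retry=(0,0,1)
step 12 (W3 CAS): counter=7 r=(4,5,6) succ=(1,2,1) retry=(0,0,1)

counter=7 r=(4,5,6) succ=(1,2,1) retry=(0,0,1)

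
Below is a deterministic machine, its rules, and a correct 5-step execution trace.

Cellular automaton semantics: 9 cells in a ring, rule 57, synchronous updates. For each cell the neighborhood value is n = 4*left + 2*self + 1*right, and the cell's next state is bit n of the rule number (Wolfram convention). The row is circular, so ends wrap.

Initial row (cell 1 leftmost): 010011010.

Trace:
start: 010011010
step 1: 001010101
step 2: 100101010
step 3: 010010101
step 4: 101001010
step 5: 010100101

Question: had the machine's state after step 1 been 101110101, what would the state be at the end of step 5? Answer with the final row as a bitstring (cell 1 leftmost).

state after step 1 := 101110101
step 2: 011001011
step 3: 110100110
step 4: 101010101
step 5: 010101011

010101011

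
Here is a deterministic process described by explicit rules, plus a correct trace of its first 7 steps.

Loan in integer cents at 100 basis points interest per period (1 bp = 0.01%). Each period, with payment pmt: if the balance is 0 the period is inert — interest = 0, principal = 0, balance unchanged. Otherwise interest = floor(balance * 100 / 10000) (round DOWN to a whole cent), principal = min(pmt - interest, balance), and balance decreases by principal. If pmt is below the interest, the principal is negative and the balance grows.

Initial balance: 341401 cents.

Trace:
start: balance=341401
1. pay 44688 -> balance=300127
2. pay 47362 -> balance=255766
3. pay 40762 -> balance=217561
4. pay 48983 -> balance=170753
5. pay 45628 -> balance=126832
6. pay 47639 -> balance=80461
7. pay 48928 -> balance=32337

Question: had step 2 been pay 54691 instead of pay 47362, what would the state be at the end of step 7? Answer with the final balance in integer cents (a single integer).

(re-executing from step 2 with the substitution; state before step 2: balance=300127)
2. pay 54691 -> balance=248437
3. pay 40762 -> balance=210159
4. pay 48983 -> balance=163277
5. pay 45628 -> balance=119281
6. pay 47639 -> balance=72834
7. pay 48928 -> balance=24634

24634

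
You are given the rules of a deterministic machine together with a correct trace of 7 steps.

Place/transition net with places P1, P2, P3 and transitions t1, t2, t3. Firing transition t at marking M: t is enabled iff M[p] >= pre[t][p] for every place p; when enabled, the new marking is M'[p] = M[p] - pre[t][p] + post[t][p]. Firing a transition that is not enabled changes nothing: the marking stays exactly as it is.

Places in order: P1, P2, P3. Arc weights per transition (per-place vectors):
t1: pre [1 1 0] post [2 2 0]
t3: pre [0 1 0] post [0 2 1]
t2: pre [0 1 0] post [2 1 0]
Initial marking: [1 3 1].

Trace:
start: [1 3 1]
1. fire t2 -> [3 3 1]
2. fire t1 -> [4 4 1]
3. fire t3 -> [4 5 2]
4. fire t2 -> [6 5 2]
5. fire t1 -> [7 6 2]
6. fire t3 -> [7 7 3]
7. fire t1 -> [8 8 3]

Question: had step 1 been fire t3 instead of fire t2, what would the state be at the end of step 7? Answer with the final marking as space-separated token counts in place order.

6 9 4

(re-executing from step 1 with the substitution; state before step 1: [1 3 1])
1. fire t3 -> [1 4 2]
2. fire t1 -> [2 5 2]
3. fire t3 -> [2 6 3]
4. fire t2 -> [4 6 3]
5. fire t1 -> [5 7 3]
6. fire t3 -> [5 8 4]
7. fire t1 -> [6 9 4]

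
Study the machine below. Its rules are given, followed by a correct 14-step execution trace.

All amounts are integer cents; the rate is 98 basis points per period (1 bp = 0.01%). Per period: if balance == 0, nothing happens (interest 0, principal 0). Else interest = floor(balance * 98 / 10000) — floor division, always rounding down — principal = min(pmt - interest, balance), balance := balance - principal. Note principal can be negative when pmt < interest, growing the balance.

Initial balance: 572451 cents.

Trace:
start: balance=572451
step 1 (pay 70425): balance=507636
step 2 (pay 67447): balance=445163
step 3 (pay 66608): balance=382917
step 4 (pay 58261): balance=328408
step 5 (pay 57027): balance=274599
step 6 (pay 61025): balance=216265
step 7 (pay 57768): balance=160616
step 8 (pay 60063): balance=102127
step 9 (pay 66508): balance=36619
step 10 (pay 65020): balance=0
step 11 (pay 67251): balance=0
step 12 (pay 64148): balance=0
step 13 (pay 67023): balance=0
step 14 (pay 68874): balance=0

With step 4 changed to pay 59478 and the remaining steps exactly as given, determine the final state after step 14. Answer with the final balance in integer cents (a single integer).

(re-executing from step 4 with the substitution; state before step 4: balance=382917)
step 4 (pay 59478): balance=327191
step 5 (pay 57027): balance=273370
step 6 (pay 61025): balance=215024
step 7 (pay 57768): balance=159363
step 8 (pay 60063): balance=100861
step 9 (pay 66508): balance=35341
step 10 (pay 65020): balance=0
step 11 (pay 67251): balance=0
step 12 (pay 64148): balance=0
step 13 (pay 67023): balance=0
step 14 (pay 68874): balance=0

0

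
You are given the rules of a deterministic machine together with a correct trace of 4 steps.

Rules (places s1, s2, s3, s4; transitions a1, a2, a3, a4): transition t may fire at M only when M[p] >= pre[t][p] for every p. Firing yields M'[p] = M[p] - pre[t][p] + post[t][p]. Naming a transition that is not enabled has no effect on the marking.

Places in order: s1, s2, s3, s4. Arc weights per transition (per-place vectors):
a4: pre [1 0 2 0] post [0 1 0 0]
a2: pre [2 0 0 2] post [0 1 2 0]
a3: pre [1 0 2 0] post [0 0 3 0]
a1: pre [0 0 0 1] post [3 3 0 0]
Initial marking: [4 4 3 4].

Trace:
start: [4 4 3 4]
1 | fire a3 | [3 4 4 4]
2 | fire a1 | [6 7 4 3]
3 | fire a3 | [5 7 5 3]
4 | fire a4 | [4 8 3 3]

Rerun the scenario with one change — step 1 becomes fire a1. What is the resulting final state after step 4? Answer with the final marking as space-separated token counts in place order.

(re-executing from step 1 with the substitution; state before step 1: [4 4 3 4])
1 | fire a1 | [7 7 3 3]
2 | fire a1 | [10 10 3 2]
3 | fire a3 | [9 10 4 2]
4 | fire a4 | [8 11 2 2]

8 11 2 2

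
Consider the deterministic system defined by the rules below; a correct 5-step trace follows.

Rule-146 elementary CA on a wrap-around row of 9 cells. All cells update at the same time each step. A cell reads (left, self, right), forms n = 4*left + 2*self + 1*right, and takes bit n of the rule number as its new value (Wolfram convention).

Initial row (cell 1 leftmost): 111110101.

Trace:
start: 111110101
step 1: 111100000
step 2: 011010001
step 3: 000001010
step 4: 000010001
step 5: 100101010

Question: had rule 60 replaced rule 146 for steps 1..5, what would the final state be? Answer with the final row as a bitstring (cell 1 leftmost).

(re-executing steps 1..5 under rule 60; state before step 1: 111110101)
step 1: 000001111
step 2: 100001000
step 3: 110001100
step 4: 101001010
step 5: 111101111

111101111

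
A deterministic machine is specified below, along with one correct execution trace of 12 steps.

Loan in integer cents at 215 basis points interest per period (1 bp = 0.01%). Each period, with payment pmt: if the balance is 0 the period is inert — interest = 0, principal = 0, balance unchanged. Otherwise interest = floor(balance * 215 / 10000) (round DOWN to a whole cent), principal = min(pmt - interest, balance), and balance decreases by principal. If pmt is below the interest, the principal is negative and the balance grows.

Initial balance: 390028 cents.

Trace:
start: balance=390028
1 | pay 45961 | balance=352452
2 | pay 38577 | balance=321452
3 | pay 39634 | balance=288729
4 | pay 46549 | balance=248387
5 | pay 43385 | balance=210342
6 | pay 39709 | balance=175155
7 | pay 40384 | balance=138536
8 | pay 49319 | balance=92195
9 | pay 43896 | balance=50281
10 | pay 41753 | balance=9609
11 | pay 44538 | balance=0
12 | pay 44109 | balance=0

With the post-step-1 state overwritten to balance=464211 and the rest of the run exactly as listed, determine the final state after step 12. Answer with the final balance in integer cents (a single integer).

61642

state after step 1 := balance=464211
2 | pay 38577 | balance=435614
3 | pay 39634 | balance=405345
4 | pay 46549 | balance=367510
5 | pay 43385 | balance=332026
6 | pay 39709 | balance=299455
7 | pay 40384 | balance=265509
8 | pay 49319 | balance=221898
9 | pay 43896 | balance=182772
10 | pay 41753 | balance=144948
11 | pay 44538 | balance=103526
12 | pay 44109 | balance=61642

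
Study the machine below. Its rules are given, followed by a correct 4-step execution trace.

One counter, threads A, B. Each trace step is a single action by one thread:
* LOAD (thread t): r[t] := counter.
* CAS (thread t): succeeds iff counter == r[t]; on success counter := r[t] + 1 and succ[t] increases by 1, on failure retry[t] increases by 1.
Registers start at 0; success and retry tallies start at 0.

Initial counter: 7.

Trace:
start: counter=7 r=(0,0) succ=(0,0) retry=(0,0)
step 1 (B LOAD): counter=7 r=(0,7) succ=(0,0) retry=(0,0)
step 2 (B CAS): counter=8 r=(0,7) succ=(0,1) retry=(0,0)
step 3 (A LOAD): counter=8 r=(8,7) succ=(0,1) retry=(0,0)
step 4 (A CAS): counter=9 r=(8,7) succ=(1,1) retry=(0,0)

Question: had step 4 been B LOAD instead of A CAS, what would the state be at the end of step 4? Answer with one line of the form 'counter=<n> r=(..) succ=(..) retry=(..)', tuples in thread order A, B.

(re-executing from step 4 with the substitution; state before step 4: counter=8 r=(8,7) succ=(0,1) retry=(0,0))
step 4 (B LOAD): counter=8 r=(8,8) succ=(0,1) retry=(0,0)

counter=8 r=(8,8) succ=(0,1) retry=(0,0)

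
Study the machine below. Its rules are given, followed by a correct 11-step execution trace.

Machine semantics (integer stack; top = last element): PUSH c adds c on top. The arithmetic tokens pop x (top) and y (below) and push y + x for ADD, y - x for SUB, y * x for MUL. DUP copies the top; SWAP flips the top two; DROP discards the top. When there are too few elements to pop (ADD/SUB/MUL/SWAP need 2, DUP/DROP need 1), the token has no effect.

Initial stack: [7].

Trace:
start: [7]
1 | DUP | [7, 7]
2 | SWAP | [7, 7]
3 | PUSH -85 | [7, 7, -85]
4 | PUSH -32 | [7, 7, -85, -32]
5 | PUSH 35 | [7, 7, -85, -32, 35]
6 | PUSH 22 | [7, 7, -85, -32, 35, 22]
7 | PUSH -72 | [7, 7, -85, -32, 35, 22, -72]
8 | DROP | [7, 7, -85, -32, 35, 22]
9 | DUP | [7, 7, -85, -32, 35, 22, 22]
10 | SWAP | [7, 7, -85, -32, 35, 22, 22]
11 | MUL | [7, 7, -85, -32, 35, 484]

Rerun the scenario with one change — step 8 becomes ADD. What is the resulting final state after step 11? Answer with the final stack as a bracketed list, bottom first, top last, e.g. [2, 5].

(re-executing from step 8 with the substitution; state before step 8: [7, 7, -85, -32, 35, 22, -72])
8 | ADD | [7, 7, -85, -32, 35, -50]
9 | DUP | [7, 7, -85, -32, 35, -50, -50]
10 | SWAP | [7, 7, -85, -32, 35, -50, -50]
11 | MUL | [7, 7, -85, -32, 35, 2500]

[7, 7, -85, -32, 35, 2500]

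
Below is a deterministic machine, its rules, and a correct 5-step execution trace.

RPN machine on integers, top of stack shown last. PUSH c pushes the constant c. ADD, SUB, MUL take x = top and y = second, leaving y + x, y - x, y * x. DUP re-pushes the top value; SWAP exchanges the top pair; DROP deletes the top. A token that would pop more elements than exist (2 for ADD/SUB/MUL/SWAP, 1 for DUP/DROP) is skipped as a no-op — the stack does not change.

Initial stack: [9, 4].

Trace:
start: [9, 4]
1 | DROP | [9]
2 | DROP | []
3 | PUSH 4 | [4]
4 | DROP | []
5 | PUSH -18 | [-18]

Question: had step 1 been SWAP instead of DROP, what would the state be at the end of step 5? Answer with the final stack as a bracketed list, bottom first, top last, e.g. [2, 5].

(re-executing from step 1 with the substitution; state before step 1: [9, 4])
1 | SWAP | [4, 9]
2 | DROP | [4]
3 | PUSH 4 | [4, 4]
4 | DROP | [4]
5 | PUSH -18 | [4, -18]

[4, -18]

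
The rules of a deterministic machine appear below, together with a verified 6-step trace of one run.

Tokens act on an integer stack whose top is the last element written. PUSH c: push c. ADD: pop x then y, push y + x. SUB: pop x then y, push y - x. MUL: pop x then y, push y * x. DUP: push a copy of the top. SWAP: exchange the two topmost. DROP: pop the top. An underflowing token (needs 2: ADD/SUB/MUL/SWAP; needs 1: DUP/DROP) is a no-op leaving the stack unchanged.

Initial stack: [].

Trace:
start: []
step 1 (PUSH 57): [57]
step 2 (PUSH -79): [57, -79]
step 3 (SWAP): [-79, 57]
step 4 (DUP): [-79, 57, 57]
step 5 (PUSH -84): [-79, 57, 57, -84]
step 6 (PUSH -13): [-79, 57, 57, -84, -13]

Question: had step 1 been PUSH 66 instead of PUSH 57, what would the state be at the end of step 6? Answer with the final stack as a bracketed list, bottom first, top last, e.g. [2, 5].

[-79, 66, 66, -84, -13]

(re-executing from step 1 with the substitution; state before step 1: [])
step 1 (PUSH 66): [66]
step 2 (PUSH -79): [66, -79]
step 3 (SWAP): [-79, 66]
step 4 (DUP): [-79, 66, 66]
step 5 (PUSH -84): [-79, 66, 66, -84]
step 6 (PUSH -13): [-79, 66, 66, -84, -13]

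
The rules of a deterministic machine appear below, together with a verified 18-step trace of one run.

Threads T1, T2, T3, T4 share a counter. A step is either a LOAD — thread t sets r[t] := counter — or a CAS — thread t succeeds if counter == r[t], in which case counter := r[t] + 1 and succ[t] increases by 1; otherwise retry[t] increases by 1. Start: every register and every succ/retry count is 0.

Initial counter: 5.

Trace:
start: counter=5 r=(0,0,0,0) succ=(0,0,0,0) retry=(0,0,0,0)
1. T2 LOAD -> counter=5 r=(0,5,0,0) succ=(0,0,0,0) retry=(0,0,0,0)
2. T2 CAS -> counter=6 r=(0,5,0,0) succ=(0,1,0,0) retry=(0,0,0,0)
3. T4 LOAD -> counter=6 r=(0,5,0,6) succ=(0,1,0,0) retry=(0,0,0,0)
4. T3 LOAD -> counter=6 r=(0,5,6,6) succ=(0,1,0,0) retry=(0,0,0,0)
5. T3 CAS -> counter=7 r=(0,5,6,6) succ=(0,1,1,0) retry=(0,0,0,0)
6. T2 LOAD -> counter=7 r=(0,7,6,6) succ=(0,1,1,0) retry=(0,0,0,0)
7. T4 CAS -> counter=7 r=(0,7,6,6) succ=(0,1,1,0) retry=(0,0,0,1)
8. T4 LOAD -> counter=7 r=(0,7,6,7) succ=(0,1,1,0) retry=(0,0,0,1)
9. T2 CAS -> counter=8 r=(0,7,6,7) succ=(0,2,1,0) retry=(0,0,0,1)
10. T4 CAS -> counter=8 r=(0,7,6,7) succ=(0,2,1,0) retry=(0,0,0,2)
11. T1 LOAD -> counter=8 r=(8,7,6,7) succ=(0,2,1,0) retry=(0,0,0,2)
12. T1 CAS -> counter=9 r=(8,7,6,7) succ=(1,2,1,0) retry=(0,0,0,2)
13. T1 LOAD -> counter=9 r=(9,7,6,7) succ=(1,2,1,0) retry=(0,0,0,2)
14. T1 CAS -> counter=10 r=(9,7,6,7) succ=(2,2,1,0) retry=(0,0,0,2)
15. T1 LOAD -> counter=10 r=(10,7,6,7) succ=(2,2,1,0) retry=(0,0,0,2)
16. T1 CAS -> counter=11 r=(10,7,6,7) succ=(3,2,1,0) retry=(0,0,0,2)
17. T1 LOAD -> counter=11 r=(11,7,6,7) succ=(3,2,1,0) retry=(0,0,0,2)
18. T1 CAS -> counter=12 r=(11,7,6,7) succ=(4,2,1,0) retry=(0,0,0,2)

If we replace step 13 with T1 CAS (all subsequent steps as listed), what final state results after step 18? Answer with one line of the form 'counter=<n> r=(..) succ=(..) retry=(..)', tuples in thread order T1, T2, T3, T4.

counter=11 r=(10,7,6,7) succ=(3,2,1,0) retry=(2,0,0,2)

(re-executing from step 13 with the substitution; state before step 13: counter=9 r=(8,7,6,7) succ=(1,2,1,0) retry=(0,0,0,2))
13. T1 CAS -> counter=9 r=(8,7,6,7) succ=(1,2,1,0) retry=(1,0,0,2)
14. T1 CAS -> counter=9 r=(8,7,6,7) succ=(1,2,1,0) retry=(2,0,0,2)
15. T1 LOAD -> counter=9 r=(9,7,6,7) succ=(1,2,1,0) retry=(2,0,0,2)
16. T1 CAS -> counter=10 r=(9,7,6,7) succ=(2,2,1,0) retry=(2,0,0,2)
17. T1 LOAD -> counter=10 r=(10,7,6,7) succ=(2,2,1,0) retry=(2,0,0,2)
18. T1 CAS -> counter=11 r=(10,7,6,7) succ=(3,2,1,0) retry=(2,0,0,2)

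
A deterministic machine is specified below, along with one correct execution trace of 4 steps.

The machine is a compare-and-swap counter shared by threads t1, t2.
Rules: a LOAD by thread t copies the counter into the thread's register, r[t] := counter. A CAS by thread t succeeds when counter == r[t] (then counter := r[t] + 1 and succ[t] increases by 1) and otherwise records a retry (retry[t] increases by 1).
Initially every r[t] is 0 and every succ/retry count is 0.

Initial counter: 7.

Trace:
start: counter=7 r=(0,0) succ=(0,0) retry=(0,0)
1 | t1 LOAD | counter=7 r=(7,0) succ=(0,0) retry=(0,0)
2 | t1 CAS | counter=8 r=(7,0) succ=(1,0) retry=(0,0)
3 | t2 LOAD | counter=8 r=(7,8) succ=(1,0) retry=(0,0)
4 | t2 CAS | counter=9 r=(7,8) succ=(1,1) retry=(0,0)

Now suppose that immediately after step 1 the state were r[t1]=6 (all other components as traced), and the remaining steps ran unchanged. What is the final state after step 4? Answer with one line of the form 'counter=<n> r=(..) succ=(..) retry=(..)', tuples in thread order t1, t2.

counter=8 r=(6,7) succ=(0,1) retry=(1,0)

state after step 1 := counter=7 r=(6,0) succ=(0,0) retry=(0,0)
2 | t1 CAS | counter=7 r=(6,0) succ=(0,0) retry=(1,0)
3 | t2 LOAD | counter=7 r=(6,7) succ=(0,0) retry=(1,0)
4 | t2 CAS | counter=8 r=(6,7) succ=(0,1) retry=(1,0)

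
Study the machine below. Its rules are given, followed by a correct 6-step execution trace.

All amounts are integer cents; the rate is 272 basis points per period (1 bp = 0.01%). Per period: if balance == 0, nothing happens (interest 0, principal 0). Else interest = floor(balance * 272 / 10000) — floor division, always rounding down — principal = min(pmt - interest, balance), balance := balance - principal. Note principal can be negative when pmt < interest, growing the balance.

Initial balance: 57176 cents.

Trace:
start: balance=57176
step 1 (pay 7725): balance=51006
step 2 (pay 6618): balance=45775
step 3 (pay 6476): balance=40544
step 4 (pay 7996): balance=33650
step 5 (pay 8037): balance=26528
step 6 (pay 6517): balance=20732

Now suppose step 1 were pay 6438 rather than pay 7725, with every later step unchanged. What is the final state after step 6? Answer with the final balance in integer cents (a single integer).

22204

(re-executing from step 1 with the substitution; state before step 1: balance=57176)
step 1 (pay 6438): balance=52293
step 2 (pay 6618): balance=47097
step 3 (pay 6476): balance=41902
step 4 (pay 7996): balance=35045
step 5 (pay 8037): balance=27961
step 6 (pay 6517): balance=22204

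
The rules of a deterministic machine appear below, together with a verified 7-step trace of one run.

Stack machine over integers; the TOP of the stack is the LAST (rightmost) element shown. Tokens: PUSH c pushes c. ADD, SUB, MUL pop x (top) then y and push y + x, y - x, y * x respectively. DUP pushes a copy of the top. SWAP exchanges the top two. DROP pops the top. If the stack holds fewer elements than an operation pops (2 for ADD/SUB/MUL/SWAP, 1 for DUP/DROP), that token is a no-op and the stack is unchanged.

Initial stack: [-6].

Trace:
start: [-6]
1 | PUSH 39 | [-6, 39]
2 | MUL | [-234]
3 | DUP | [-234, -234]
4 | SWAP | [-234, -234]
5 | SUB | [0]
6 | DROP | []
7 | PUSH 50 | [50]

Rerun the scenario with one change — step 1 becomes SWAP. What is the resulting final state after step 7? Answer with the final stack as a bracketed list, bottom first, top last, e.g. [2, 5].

[50]

(re-executing from step 1 with the substitution; state before step 1: [-6])
1 | SWAP | [-6]
2 | MUL | [-6]
3 | DUP | [-6, -6]
4 | SWAP | [-6, -6]
5 | SUB | [0]
6 | DROP | []
7 | PUSH 50 | [50]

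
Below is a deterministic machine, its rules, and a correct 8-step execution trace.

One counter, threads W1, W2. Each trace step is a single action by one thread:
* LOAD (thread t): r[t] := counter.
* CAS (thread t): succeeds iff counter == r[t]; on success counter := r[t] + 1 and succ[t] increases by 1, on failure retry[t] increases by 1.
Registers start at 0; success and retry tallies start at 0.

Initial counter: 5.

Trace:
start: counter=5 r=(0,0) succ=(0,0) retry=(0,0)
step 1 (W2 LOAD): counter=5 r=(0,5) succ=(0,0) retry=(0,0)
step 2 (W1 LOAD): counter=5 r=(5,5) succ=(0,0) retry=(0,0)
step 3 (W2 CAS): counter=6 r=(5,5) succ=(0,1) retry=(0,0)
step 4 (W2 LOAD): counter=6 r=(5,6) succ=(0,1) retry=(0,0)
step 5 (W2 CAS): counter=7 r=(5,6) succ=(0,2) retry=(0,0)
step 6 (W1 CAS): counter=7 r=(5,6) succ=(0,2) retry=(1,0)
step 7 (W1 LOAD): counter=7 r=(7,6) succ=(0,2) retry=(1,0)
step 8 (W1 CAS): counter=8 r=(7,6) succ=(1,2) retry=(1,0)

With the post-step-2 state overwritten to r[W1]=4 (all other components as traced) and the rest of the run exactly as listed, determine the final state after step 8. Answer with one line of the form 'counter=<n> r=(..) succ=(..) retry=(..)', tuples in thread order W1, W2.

counter=8 r=(7,6) succ=(1,2) retry=(1,0)

state after step 2 := counter=5 r=(4,5) succ=(0,0) retry=(0,0)
step 3 (W2 CAS): counter=6 r=(4,5) succ=(0,1) retry=(0,0)
step 4 (W2 LOAD): counter=6 r=(4,6) succ=(0,1) retry=(0,0)
step 5 (W2 CAS): counter=7 r=(4,6) succ=(0,2) retry=(0,0)
step 6 (W1 CAS): counter=7 r=(4,6) succ=(0,2) retry=(1,0)
step 7 (W1 LOAD): counter=7 r=(7,6) succ=(0,2) retry=(1,0)
step 8 (W1 CAS): counter=8 r=(7,6) succ=(1,2) retry=(1,0)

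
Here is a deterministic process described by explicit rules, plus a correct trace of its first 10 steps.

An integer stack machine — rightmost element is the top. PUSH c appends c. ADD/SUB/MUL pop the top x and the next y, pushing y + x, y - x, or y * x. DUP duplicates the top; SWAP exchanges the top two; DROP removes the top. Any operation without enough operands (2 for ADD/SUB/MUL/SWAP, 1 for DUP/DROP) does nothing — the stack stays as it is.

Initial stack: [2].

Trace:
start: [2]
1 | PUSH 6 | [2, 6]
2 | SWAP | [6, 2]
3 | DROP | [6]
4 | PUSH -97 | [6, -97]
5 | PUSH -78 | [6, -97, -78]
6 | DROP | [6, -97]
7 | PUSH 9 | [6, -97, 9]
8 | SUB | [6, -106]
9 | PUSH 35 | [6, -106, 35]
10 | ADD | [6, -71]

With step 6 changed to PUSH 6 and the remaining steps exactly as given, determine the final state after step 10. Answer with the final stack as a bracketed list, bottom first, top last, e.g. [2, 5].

(re-executing from step 6 with the substitution; state before step 6: [6, -97, -78])
6 | PUSH 6 | [6, -97, -78, 6]
7 | PUSH 9 | [6, -97, -78, 6, 9]
8 | SUB | [6, -97, -78, -3]
9 | PUSH 35 | [6, -97, -78, -3, 35]
10 | ADD | [6, -97, -78, 32]

[6, -97, -78, 32]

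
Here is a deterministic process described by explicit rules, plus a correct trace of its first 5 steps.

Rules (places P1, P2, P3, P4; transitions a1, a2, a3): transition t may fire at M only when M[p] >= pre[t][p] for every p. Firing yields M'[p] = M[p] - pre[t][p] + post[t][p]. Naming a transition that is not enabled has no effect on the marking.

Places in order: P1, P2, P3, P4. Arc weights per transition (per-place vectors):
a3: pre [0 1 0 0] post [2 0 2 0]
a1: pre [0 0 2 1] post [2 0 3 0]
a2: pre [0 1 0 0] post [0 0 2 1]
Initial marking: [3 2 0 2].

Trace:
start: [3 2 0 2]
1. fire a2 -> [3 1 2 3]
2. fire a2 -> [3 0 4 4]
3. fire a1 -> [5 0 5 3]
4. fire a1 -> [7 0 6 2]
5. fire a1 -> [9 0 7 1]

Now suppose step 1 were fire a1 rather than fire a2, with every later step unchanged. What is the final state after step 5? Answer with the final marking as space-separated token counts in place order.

9 1 5 0

(re-executing from step 1 with the substitution; state before step 1: [3 2 0 2])
1. fire a1 -> [3 2 0 2]
2. fire a2 -> [3 1 2 3]
3. fire a1 -> [5 1 3 2]
4. fire a1 -> [7 1 4 1]
5. fire a1 -> [9 1 5 0]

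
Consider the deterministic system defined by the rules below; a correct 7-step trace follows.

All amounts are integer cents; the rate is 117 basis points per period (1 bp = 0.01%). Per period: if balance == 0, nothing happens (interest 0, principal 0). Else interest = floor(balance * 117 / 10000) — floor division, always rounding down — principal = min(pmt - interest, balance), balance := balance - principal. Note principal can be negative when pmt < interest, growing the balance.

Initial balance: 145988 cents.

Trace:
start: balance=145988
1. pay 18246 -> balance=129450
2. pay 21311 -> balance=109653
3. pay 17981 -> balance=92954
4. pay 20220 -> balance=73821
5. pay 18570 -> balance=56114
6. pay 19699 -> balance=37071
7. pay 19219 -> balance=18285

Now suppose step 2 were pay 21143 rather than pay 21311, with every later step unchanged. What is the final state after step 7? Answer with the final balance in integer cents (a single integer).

18463

(re-executing from step 2 with the substitution; state before step 2: balance=129450)
2. pay 21143 -> balance=109821
3. pay 17981 -> balance=93124
4. pay 20220 -> balance=73993
5. pay 18570 -> balance=56288
6. pay 19699 -> balance=37247
7. pay 19219 -> balance=18463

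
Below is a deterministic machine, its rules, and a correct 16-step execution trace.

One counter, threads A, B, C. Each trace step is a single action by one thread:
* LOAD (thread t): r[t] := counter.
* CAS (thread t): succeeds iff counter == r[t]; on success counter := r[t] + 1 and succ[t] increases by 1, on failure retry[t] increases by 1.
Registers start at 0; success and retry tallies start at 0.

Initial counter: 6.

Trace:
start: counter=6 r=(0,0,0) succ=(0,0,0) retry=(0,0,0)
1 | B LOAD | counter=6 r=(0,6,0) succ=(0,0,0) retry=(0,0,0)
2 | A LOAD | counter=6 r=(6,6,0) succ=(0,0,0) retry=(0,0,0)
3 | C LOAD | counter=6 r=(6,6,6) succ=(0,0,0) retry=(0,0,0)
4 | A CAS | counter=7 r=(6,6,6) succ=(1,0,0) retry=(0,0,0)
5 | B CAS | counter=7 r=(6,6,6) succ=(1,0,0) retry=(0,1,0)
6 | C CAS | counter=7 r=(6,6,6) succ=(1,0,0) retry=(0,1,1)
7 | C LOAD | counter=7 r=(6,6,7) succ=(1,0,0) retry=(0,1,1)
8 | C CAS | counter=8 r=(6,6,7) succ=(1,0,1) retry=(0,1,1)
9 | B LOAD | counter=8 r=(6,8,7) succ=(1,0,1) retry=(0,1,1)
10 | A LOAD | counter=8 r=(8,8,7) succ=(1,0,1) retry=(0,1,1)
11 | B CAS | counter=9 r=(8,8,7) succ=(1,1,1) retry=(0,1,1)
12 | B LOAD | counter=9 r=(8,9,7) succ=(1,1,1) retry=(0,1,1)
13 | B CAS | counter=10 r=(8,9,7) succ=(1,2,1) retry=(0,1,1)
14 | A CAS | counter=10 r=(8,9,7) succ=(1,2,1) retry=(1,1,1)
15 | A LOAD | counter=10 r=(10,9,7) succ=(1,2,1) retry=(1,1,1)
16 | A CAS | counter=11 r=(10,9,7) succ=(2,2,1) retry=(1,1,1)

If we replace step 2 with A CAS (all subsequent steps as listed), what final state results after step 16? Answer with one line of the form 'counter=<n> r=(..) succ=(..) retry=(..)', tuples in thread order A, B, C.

(re-executing from step 2 with the substitution; state before step 2: counter=6 r=(0,6,0) succ=(0,0,0) retry=(0,0,0))
2 | A CAS | counter=6 r=(0,6,0) succ=(0,0,0) retry=(1,0,0)
3 | C LOAD | counter=6 r=(0,6,6) succ=(0,0,0) retry=(1,0,0)
4 | A CAS | counter=6 r=(0,6,6) succ=(0,0,0) retry=(2,0,0)
5 | B CAS | counter=7 r=(0,6,6) succ=(0,1,0) retry=(2,0,0)
6 | C CAS | counter=7 r=(0,6,6) succ=(0,1,0) retry=(2,0,1)
7 | C LOAD | counter=7 r=(0,6,7) succ=(0,1,0) retry=(2,0,1)
8 | C CAS | counter=8 r=(0,6,7) succ=(0,1,1) retry=(2,0,1)
9 | B LOAD | counter=8 r=(0,8,7) succ=(0,1,1) retry=(2,0,1)
10 | A LOAD | counter=8 r=(8,8,7) succ=(0,1,1) retry=(2,0,1)
11 | B CAS | counter=9 r=(8,8,7) succ=(0,2,1) retry=(2,0,1)
12 | B LOAD | counter=9 r=(8,9,7) succ=(0,2,1) retry=(2,0,1)
13 | B CAS | counter=10 r=(8,9,7) succ=(0,3,1) retry=(2,0,1)
14 | A CAS | counter=10 r=(8,9,7) succ=(0,3,1) retry=(3,0,1)
15 | A LOAD | counter=10 r=(10,9,7) succ=(0,3,1) retry=(3,0,1)
16 | A CAS | counter=11 r=(10,9,7) succ=(1,3,1) retry=(3,0,1)

counter=11 r=(10,9,7) succ=(1,3,1) retry=(3,0,1)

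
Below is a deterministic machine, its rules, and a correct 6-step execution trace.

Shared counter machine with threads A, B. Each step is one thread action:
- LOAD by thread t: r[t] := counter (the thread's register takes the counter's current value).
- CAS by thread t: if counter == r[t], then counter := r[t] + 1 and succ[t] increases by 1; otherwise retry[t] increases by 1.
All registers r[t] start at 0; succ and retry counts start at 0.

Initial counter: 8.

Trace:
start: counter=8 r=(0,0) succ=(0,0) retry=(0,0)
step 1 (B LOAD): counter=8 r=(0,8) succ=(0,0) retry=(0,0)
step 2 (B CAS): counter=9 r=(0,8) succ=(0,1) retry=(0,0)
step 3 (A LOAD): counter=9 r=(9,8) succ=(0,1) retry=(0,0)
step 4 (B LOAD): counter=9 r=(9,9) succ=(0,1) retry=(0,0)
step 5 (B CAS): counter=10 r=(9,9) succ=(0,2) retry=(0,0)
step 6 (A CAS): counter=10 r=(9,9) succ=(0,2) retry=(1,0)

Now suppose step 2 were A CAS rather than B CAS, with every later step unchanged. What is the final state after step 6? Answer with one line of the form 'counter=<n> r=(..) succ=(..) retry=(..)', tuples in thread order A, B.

(re-executing from step 2 with the substitution; state before step 2: counter=8 r=(0,8) succ=(0,0) retry=(0,0))
step 2 (A CAS): counter=8 r=(0,8) succ=(0,0) retry=(1,0)
step 3 (A LOAD): counter=8 r=(8,8) succ=(0,0) retry=(1,0)
step 4 (B LOAD): counter=8 r=(8,8) succ=(0,0) retry=(1,0)
step 5 (B CAS): counter=9 r=(8,8) succ=(0,1) retry=(1,0)
step 6 (A CAS): counter=9 r=(8,8) succ=(0,1) retry=(2,0)

counter=9 r=(8,8) succ=(0,1) retry=(2,0)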